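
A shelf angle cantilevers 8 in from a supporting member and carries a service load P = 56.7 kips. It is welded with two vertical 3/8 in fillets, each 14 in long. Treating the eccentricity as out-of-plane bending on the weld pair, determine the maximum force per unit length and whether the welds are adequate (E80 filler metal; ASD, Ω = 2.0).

f_max ≈ 7.23 kip/in; NOT adequate

E80XX → F_EXX = 80 ksi.
L_w = 2 × 14 = 28 in; section modulus (unit throat) S = 2 × L²/6 = 65.33 in².
Direct shear f_v = P/L_w = 56.7/28 = 2.025 kip/in.
Moment M = P × e = 56.7 × 8 = 453.6 kip·in; bending f_b = M/S = 6.943 kip/in.
f_max = √(f_v² + f_b²) = √(2.025² + 6.943²) = 7.232 kip/in.
r_n/Ω = (1/2.0) × 0.6 × 80 × (0.707 × 0.375) = 6.363 kip/in → NOT adequate.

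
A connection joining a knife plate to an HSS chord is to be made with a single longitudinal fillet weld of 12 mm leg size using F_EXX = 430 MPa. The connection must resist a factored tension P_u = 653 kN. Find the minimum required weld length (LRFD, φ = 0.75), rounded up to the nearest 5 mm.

Throat t_e = 0.707 × 12 = 8.484 mm.
φr_n = 0.75 × 0.6 × 430 × 8.484 × 10⁻³ = 1.642 kN/mm.
L_req = P_u / φr_n = 653 / 1.642 = 397.8 mm total.
Round up → use L = 400 mm.

L = 400 mm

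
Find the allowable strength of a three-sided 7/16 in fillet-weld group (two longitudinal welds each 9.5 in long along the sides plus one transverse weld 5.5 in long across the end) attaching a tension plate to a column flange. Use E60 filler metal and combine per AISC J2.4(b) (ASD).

E60XX → F_EXX = 60 ksi.
t_e = 0.707 × 0.4375 = 0.3093 in.
R_nwl = 0.6 × 60 × 0.3093 × 19 = 211.6 kip (longitudinal, 2 welds).
R_nwt = 0.6 × 60 × 0.3093 × 5.5 = 61.24 kip (transverse, base value).
(i) R_nwl + R_nwt = 272.8 kip; (ii) 0.85 R_nwl + 1.5 R_nwt = 271.7 kip.
R_n = max = 272.8 kip [governs: (i)]; R_n/Ω = 136.4 kip.

R_n/Ω ≈ 136 kip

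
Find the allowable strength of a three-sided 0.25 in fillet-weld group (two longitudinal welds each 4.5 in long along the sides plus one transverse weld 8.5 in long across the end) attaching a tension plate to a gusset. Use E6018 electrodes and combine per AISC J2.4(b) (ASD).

E60XX → F_EXX = 60 ksi.
t_e = 0.707 × 0.25 = 0.1767 in.
R_nwl = 0.6 × 60 × 0.1767 × 9 = 57.27 kip (longitudinal, 2 welds).
R_nwt = 0.6 × 60 × 0.1767 × 8.5 = 54.09 kip (transverse, base value).
(i) R_nwl + R_nwt = 111.4 kip; (ii) 0.85 R_nwl + 1.5 R_nwt = 129.8 kip.
R_n = max = 129.8 kip [governs: (ii)]; R_n/Ω = 64.9 kip.

R_n/Ω ≈ 64.9 kip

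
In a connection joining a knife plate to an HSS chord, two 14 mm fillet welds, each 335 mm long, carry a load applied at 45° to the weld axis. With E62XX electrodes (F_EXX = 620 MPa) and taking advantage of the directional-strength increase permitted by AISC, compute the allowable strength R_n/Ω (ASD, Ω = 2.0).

t_e = 0.707 × 14 = 9.898 mm; A_we = 9.898 × 670 = 6632 mm².
Directional factor: 1.0 + 0.5 sin^1.5(45°) = 1.297.
F_nw = 0.6 × 620 × 1.297 = 482.6 MPa.
R_n/Ω = (482.6 × 6632) / 2.0 × 10⁻³ = 1600 kN.

R_n/Ω ≈ 1600 kN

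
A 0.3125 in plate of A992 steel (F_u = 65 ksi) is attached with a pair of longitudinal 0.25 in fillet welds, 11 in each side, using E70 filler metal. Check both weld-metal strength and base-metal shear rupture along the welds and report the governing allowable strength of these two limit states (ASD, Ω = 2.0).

R_n/Ω ≈ 81.7 kips (weld metal governs)

E70XX → F_EXX = 70 ksi.
t_e = 0.707 × 0.25 = 0.1767 in; L = 22 in.
Weld metal: R_n/Ω = (1/2.0) × 0.6 × 70 × 0.1767 × 22 = 81.66 kips.
Base metal (shear rupture): R_n/Ω = (1/2.0) × 0.6 × 65 × 0.3125 × 22 = 134.1 kips.
Governing: weld metal.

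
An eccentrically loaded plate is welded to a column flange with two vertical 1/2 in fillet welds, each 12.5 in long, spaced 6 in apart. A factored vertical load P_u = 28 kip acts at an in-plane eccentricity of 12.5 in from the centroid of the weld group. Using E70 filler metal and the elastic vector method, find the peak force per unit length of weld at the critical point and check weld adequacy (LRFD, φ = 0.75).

E70XX → F_EXX = 70 ksi.
Total weld length L_w = 25 in. Treat welds as unit-width lines.
Polar moment about centroid: J = 2[d³/12 + d(b/2)²] = 2[12.5³/12 + 12.5×3²] = 550.5 in³.
Direct shear f_v = P/L_w = 28 / 25 = 1.12 kip/in (vertical).
Torsion M = P·e = 28 × 12.5 = 350 kip·in.
Critical point at (x, y) = (3, 6.25) from centroid. f_tx = M·y/J = 3.974 kip/in; f_ty = M·x/J = 1.907 kip/in.
Resultant f_max = √[f_tx² + (f_v + f_ty)²] = √[3.974² + (1.12 + 1.907)²] = 4.995 kip/in.
Capacity per unit length: φr_n = 0.75 × 0.6 × 70 × (0.707 × 0.5) = 11.14 kip/in.
4.995 ≤ 11.14 → adequate.

f_max ≈ 5 kip/in; adequate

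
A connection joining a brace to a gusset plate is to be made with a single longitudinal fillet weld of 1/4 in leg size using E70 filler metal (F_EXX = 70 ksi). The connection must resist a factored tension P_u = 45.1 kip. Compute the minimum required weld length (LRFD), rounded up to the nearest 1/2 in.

Throat t_e = 0.707 × 0.25 = 0.1767 in.
φr_n = 0.75 × 0.6 × 70 × 0.1767 = 5.568 kip/in.
L_req = P_u / φr_n = 45.1 / 5.568 = 8.1 in total.
Round up → use L = 8.5 in.

L = 8.5 in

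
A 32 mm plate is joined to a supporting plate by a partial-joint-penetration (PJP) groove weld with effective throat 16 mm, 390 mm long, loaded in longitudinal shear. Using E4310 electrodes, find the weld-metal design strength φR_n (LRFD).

φR_n ≈ 1210 kN

E43XX → F_EXX = 430 MPa.
Effective throat (given) t_e = 16 mm.
A_we = 16 × 390 = 6240 mm².
F_nw = 0.6 F_EXX = 258 MPa.
φR_n = 0.75 × 258 × 6240 × 10⁻³ = 1207 kN.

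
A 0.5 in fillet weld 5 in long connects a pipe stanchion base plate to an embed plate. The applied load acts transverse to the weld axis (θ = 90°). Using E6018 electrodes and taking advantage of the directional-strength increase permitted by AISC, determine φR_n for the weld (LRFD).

E60XX → F_EXX = 60 ksi.
t_e = 0.707 × 0.5 = 0.3535 in; A_we = 0.3535 × 5 = 1.767 in².
Directional factor: 1.0 + 0.5 sin^1.5(90°) = 1.5.
F_nw = 0.6 × 60 × 1.5 = 54 ksi.
φR_n = 0.75 × 54 × 1.767 = 71.58 kips.

φR_n ≈ 71.6 kips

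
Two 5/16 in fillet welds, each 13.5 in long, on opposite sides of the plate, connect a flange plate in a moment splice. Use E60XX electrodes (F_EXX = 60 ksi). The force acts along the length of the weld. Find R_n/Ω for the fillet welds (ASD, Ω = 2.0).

R_n/Ω ≈ 107 kip

Effective throat t_e = 0.707 × 0.3125 = 0.2209 in.
Total length L = 27 in; A_we = 0.2209 × 27 = 5.965 in².
F_nw = 0.6 F_EXX = 0.6 × 60 = 36 ksi.
R_n = 36 × 5.965 = 214.8 kip; R_n/Ω = 214.8/2.0 = 107.4 kip.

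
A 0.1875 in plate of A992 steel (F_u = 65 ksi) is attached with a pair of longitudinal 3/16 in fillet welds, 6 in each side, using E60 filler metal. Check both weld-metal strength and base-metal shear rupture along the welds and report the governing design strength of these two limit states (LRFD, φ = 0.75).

E60XX → F_EXX = 60 ksi.
t_e = 0.707 × 0.1875 = 0.1326 in; L = 12 in.
Weld metal: φR_n = 0.75 × 0.6 × 60 × 0.1326 × 12 = 42.95 kips.
Base metal (shear rupture): φR_n = 0.75 × 0.6 × 65 × 0.1875 × 12 = 65.81 kips.
Governing: weld metal.

φR_n ≈ 43 kips (weld metal governs)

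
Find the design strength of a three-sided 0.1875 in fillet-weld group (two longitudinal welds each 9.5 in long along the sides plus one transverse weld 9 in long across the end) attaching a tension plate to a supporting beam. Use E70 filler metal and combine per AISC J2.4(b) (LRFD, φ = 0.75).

φR_n ≈ 124 kip

E70XX → F_EXX = 70 ksi.
t_e = 0.707 × 0.1875 = 0.1326 in.
R_nwl = 0.6 × 70 × 0.1326 × 19 = 105.8 kip (longitudinal, 2 welds).
R_nwt = 0.6 × 70 × 0.1326 × 9 = 50.11 kip (transverse, base value).
(i) R_nwl + R_nwt = 155.9 kip; (ii) 0.85 R_nwl + 1.5 R_nwt = 165.1 kip.
R_n = max = 165.1 kip [governs: (ii)]; φR_n = 123.8 kip.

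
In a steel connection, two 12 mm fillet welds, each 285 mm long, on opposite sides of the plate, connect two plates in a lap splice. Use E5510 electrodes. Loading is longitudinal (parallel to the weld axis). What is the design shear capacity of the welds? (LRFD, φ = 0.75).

φR_n ≈ 1200 kN

E55XX → F_EXX = 550 MPa.
Effective throat t_e = 0.707 × 12 = 8.484 mm.
Total length L = 570 mm; A_we = 8.484 × 570 = 4836 mm².
F_nw = 0.6 F_EXX = 0.6 × 550 = 330 MPa.
φR_n = 0.75 × 330 × 4836 × 10⁻³ = 1197 kN.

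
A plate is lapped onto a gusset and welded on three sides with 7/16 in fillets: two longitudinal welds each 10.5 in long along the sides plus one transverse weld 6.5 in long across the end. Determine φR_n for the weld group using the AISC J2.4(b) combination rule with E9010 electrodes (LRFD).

φR_n ≈ 346 kip

E90XX → F_EXX = 90 ksi.
t_e = 0.707 × 0.4375 = 0.3093 in.
R_nwl = 0.6 × 90 × 0.3093 × 21 = 350.8 kip (longitudinal, 2 welds).
R_nwt = 0.6 × 90 × 0.3093 × 6.5 = 108.6 kip (transverse, base value).
(i) R_nwl + R_nwt = 459.3 kip; (ii) 0.85 R_nwl + 1.5 R_nwt = 461 kip.
R_n = max = 461 kip [governs: (ii)]; φR_n = 345.7 kip.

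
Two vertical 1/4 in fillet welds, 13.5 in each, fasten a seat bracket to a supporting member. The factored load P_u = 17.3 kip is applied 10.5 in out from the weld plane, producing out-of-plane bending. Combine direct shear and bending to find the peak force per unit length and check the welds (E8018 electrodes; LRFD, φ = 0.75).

f_max ≈ 3.06 kip/in; adequate

E80XX → F_EXX = 80 ksi.
L_w = 2 × 13.5 = 27 in; section modulus (unit throat) S = 2 × L²/6 = 60.75 in².
Direct shear f_v = P/L_w = 17.3/27 = 0.6407 kip/in.
Moment M = P × e = 17.3 × 10.5 = 181.65 kip·in; bending f_b = M/S = 2.99 kip/in.
f_max = √(f_v² + f_b²) = √(0.6407² + 2.99²) = 3.058 kip/in.
φr_n = 0.75 × 0.6 × 80 × (0.707 × 0.25) = 6.363 kip/in → adequate.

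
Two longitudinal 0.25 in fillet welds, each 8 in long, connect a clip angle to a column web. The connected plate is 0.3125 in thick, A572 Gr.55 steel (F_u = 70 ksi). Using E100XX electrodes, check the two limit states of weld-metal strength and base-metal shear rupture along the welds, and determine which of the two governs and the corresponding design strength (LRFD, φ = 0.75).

E100XX → F_EXX = 100 ksi.
t_e = 0.707 × 0.25 = 0.1767 in; L = 16 in.
Weld metal: φR_n = 0.75 × 0.6 × 100 × 0.1767 × 16 = 127.3 kips.
Base metal (shear rupture): φR_n = 0.75 × 0.6 × 70 × 0.3125 × 16 = 157.5 kips.
Governing: weld metal.

φR_n ≈ 127 kips (weld metal governs)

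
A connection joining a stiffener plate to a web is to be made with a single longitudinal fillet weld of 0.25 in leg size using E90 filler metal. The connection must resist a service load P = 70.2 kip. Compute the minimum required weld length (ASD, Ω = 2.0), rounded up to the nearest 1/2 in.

L = 15 in

E90XX → F_EXX = 90 ksi.
Throat t_e = 0.707 × 0.25 = 0.1767 in.
r_n/Ω = (0.6 × 90 × 0.1767) / 2.0 = 4.772 kip/in.
L_req = P / (r_n/Ω) = 70.2 / 4.772 = 14.71 in total.
Round up → use L = 15 in.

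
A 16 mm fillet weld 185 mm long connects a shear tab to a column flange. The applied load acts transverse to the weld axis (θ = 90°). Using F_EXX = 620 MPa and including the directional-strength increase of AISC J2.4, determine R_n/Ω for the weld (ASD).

R_n/Ω ≈ 584 kN

t_e = 0.707 × 16 = 11.31 mm; A_we = 11.31 × 185 = 2093 mm².
Directional factor: 1.0 + 0.5 sin^1.5(90°) = 1.5.
F_nw = 0.6 × 620 × 1.5 = 558 MPa.
R_n/Ω = (558 × 2093) / 2.0 × 10⁻³ = 583.9 kN.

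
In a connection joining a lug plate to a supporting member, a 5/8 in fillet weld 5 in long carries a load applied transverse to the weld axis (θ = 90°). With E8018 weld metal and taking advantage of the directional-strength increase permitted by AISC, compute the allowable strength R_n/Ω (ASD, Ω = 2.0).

R_n/Ω ≈ 79.5 kip

E80XX → F_EXX = 80 ksi.
t_e = 0.707 × 0.625 = 0.4419 in; A_we = 0.4419 × 5 = 2.209 in².
Directional factor: 1.0 + 0.5 sin^1.5(90°) = 1.5.
F_nw = 0.6 × 80 × 1.5 = 72 ksi.
R_n/Ω = (72 × 2.209) / 2.0 = 79.54 kip.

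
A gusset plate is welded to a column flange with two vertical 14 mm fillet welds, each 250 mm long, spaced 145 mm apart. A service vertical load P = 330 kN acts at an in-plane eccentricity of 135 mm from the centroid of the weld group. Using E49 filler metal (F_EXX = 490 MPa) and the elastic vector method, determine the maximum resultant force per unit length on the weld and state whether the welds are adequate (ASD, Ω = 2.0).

Total weld length L_w = 500 mm. Treat welds as unit-width lines.
Polar moment about centroid: J = 2[d³/12 + d(b/2)²] = 2[250³/12 + 250×72.5²] = 5232000 mm³.
Direct shear f_v = P/L_w = 330×10³ / 500 = 660 N/mm (vertical).
Torsion M = P·e = 330×10³ × 135 = 44550000 N·mm.
Critical point at (x, y) = (72.5, 125) from centroid. f_tx = M·y/J = 1064 N/mm; f_ty = M·x/J = 617.3 N/mm.
Resultant f_max = √[f_tx² + (f_v + f_ty)²] = √[1064² + (660 + 617.3)²] = 1663 N/mm.
Capacity per unit length: r_n/Ω = (1/2.0) × 0.6 × 490 × (0.707 × 14) = 1455 N/mm.
1663 > 1455 → NOT adequate.

f_max ≈ 1660 N/mm; NOT adequate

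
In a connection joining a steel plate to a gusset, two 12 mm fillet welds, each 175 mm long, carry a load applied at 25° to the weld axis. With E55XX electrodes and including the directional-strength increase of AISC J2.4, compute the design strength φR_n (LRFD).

E55XX → F_EXX = 550 MPa.
t_e = 0.707 × 12 = 8.484 mm; A_we = 8.484 × 350 = 2969 mm².
Directional factor: 1.0 + 0.5 sin^1.5(25°) = 1.137.
F_nw = 0.6 × 550 × 1.137 = 375.3 MPa.
φR_n = 0.75 × 375.3 × 2969 × 10⁻³ = 835.9 kN.

φR_n ≈ 836 kN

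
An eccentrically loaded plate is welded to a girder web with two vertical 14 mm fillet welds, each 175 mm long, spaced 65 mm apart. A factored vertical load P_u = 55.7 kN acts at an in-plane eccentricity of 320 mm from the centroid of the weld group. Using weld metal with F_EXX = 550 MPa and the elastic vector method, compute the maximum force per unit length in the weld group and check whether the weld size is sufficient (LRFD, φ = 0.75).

f_max ≈ 1380 N/mm; adequate

Total weld length L_w = 350 mm. Treat welds as unit-width lines.
Polar moment about centroid: J = 2[d³/12 + d(b/2)²] = 2[175³/12 + 175×32.5²] = 1263000 mm³.
Direct shear f_v = P/L_w = 55.7×10³ / 350 = 159.1 N/mm (vertical).
Torsion M = P·e = 55.7×10³ × 320 = 17824000 N·mm.
Critical point at (x, y) = (32.5, 87.5) from centroid. f_tx = M·y/J = 1235 N/mm; f_ty = M·x/J = 458.7 N/mm.
Resultant f_max = √[f_tx² + (f_v + f_ty)²] = √[1235² + (159.1 + 458.7)²] = 1381 N/mm.
Capacity per unit length: φr_n = 0.75 × 0.6 × 550 × (0.707 × 14) = 2450 N/mm.
1381 ≤ 2450 → adequate.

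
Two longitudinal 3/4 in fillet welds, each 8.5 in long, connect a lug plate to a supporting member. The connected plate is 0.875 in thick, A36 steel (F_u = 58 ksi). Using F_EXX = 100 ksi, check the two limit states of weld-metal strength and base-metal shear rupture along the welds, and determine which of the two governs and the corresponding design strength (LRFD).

t_e = 0.707 × 0.75 = 0.5302 in; L = 17 in.
Weld metal: φR_n = 0.75 × 0.6 × 100 × 0.5302 × 17 = 405.6 kips.
Base metal (shear rupture): φR_n = 0.75 × 0.6 × 58 × 0.875 × 17 = 388.2 kips.
Governing: base-metal shear rupture.

φR_n ≈ 388 kips (base-metal shear rupture governs)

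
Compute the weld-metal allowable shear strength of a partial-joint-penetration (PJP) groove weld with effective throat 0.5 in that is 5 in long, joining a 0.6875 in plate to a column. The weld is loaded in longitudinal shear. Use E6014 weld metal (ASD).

E60XX → F_EXX = 60 ksi.
Effective throat (given) t_e = 0.5 in.
A_we = 0.5 × 5 = 2.5 in².
F_nw = 0.6 F_EXX = 36 ksi.
R_n/Ω = (36 × 2.5) / 2.0 = 45 kips.

R_n/Ω ≈ 45 kips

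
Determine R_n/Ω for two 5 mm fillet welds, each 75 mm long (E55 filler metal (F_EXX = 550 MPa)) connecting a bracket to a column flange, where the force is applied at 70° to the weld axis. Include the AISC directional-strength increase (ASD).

R_n/Ω ≈ 127 kN

t_e = 0.707 × 5 = 3.535 mm; A_we = 3.535 × 150 = 530.2 mm².
Directional factor: 1.0 + 0.5 sin^1.5(70°) = 1.455.
F_nw = 0.6 × 550 × 1.455 = 480.3 MPa.
R_n/Ω = (480.3 × 530.2) / 2.0 × 10⁻³ = 127.3 kN.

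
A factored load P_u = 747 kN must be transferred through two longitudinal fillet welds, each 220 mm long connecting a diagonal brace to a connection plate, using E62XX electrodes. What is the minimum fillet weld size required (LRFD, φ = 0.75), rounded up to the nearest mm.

w = 9 mm

E62XX → F_EXX = 620 MPa.
Total weld length L = 440 mm.
Required throat t_e = P_u / (φ × 0.6 F_EXX × L) = 747 / (0.75 × 0.6 × 620 × 440 × 10⁻³) = 6.085 mm.
Required leg w = t_e / 0.707 = 8.607 mm → use 9 mm.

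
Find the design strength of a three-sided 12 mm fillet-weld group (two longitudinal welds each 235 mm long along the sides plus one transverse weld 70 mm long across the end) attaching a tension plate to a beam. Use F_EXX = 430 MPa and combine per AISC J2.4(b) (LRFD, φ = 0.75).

φR_n ≈ 886 kN

t_e = 0.707 × 12 = 8.484 mm.
R_nwl = 0.6 × 430 × 8.484 × 470 × 10⁻³ = 1029 kN (longitudinal, 2 welds).
R_nwt = 0.6 × 430 × 8.484 × 70 × 10⁻³ = 153.2 kN (transverse, base value).
(i) R_nwl + R_nwt = 1182 kN; (ii) 0.85 R_nwl + 1.5 R_nwt = 1104 kN.
R_n = max = 1182 kN [governs: (i)]; φR_n = 886.5 kN.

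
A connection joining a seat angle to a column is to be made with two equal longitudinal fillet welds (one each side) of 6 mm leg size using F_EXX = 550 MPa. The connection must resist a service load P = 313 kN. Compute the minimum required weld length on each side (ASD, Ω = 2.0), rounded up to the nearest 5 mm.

L = 225 mm on each side

Throat t_e = 0.707 × 6 = 4.242 mm.
r_n/Ω = (0.6 × 550 × 4.242) / 2.0 = 699.9 N/mm = 0.6999 kN/mm.
L_req = P / (r_n/Ω) = 313 / 0.6999 = 447.2 mm total.
Per side: 447.2 / 2 = 223.6 mm.
Round up → use L = 225 mm on each side.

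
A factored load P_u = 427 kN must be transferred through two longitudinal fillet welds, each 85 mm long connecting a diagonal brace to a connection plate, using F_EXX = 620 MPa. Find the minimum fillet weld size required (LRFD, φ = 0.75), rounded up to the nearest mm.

w = 13 mm

Total weld length L = 170 mm.
Required throat t_e = P_u / (φ × 0.6 F_EXX × L) = 427 / (0.75 × 0.6 × 620 × 170 × 10⁻³) = 9.003 mm.
Required leg w = t_e / 0.707 = 12.73 mm → use 13 mm.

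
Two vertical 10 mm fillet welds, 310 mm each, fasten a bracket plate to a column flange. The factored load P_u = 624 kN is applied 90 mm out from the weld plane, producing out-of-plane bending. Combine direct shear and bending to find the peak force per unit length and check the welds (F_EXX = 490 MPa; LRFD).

f_max ≈ 2020 N/mm; NOT adequate

L_w = 2 × 310 = 620 mm; section modulus (unit throat) S = 2 × L²/6 = 32030 mm².
Direct shear f_v = P/L_w = 624×10³/620 = 1006 N/mm.
Moment M = P × e = 624×10³ × 90 = 56160000 N·mm; bending f_b = M/S = 1753 N/mm.
f_max = √(f_v² + f_b²) = √(1006² + 1753²) = 2022 N/mm.
φr_n = 0.75 × 0.6 × 490 × (0.707 × 10) = 1559 N/mm → NOT adequate.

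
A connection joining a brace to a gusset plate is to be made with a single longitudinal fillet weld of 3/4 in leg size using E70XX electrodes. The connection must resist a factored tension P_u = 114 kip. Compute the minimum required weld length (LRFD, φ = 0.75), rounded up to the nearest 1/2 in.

E70XX → F_EXX = 70 ksi.
Throat t_e = 0.707 × 0.75 = 0.5302 in.
φr_n = 0.75 × 0.6 × 70 × 0.5302 = 16.7 kip/in.
L_req = P_u / φr_n = 114 / 16.7 = 6.825 in total.
Round up → use L = 7 in.

L = 7 in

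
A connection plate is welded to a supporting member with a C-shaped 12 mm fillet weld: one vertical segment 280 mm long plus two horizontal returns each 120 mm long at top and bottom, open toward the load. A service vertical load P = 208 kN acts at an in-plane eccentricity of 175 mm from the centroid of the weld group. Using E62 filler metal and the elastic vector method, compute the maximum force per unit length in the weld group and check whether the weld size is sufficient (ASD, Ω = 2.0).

E62XX → F_EXX = 620 MPa.
Total weld length L_w = 520 mm. Treat welds as unit-width lines.
Centroid: x̄ = 2×120×60 / 520 = 27.69 mm from the vertical weld.
Polar moment about centroid: J = I_x + I_y = [280³/12 + 2×120×140²] + [280×27.69² + 2(120³/12 + 120×32.31²)] = 7287000 mm³.
Direct shear f_v = P/L_w = 208×10³ / 520 = 400 N/mm (vertical).
Torsion M = P·e = 208×10³ × 175 = 36400000 N·mm.
Critical point at (x, y) = (92.31, 140) from centroid. f_tx = M·y/J = 699.4 N/mm; f_ty = M·x/J = 461.1 N/mm.
Resultant f_max = √[f_tx² + (f_v + f_ty)²] = √[699.4² + (400 + 461.1)²] = 1109 N/mm.
Capacity per unit length: r_n/Ω = (1/2.0) × 0.6 × 620 × (0.707 × 12) = 1578 N/mm.
1109 ≤ 1578 → adequate.

f_max ≈ 1110 N/mm; adequate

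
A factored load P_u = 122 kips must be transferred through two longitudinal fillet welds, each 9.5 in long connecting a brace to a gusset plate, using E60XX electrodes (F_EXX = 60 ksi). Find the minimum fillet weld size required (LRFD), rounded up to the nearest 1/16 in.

Total weld length L = 19 in.
Required throat t_e = P_u / (φ × 0.6 F_EXX × L) = 122 / (0.75 × 0.6 × 60 × 19) = 0.2378 in.
Required leg w = t_e / 0.707 = 0.3364 in → use 3/8 in.

w = 3/8 in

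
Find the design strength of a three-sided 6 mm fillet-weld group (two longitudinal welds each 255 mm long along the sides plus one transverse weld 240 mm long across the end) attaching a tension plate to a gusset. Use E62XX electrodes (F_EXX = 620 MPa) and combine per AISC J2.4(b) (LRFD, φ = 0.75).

t_e = 0.707 × 6 = 4.242 mm.
R_nwl = 0.6 × 620 × 4.242 × 510 × 10⁻³ = 804.8 kN (longitudinal, 2 welds).
R_nwt = 0.6 × 620 × 4.242 × 240 × 10⁻³ = 378.7 kN (transverse, base value).
(i) R_nwl + R_nwt = 1184 kN; (ii) 0.85 R_nwl + 1.5 R_nwt = 1252 kN.
R_n = max = 1252 kN [governs: (ii)]; φR_n = 939.1 kN.

φR_n ≈ 939 kN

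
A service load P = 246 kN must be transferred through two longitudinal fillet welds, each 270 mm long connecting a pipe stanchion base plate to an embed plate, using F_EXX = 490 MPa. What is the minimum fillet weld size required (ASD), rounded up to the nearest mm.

w = 5 mm

Total weld length L = 540 mm.
Required throat t_e = P × Ω / (0.6 F_EXX × L) = 246 × 2.0 / (0.6 × 490 × 540 × 10⁻³) = 3.099 mm.
Required leg w = t_e / 0.707 = 4.383 mm → use 5 mm.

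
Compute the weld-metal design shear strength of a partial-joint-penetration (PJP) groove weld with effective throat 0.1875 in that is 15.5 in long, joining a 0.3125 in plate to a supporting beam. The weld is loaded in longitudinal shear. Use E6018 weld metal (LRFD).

φR_n ≈ 78.5 kips

E60XX → F_EXX = 60 ksi.
Effective throat (given) t_e = 0.1875 in.
A_we = 0.1875 × 15.5 = 2.906 in².
F_nw = 0.6 F_EXX = 36 ksi.
φR_n = 0.75 × 36 × 2.906 = 78.47 kips.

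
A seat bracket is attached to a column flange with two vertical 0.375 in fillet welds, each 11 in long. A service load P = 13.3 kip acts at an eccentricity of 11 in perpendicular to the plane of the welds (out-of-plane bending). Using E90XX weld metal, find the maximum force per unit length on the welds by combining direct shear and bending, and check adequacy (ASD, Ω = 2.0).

f_max ≈ 3.68 kip/in; adequate

E90XX → F_EXX = 90 ksi.
L_w = 2 × 11 = 22 in; section modulus (unit throat) S = 2 × L²/6 = 40.33 in².
Direct shear f_v = P/L_w = 13.3/22 = 0.6045 kip/in.
Moment M = P × e = 13.3 × 11 = 146.3 kip·in; bending f_b = M/S = 3.627 kip/in.
f_max = √(f_v² + f_b²) = √(0.6045² + 3.627²) = 3.677 kip/in.
r_n/Ω = (1/2.0) × 0.6 × 90 × (0.707 × 0.375) = 7.158 kip/in → adequate.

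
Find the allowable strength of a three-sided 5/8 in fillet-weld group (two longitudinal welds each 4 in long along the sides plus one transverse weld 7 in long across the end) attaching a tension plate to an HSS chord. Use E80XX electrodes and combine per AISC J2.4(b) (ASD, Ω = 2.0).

R_n/Ω ≈ 183 kip

E80XX → F_EXX = 80 ksi.
t_e = 0.707 × 0.625 = 0.4419 in.
R_nwl = 0.6 × 80 × 0.4419 × 8 = 169.7 kip (longitudinal, 2 welds).
R_nwt = 0.6 × 80 × 0.4419 × 7 = 148.5 kip (transverse, base value).
(i) R_nwl + R_nwt = 318.1 kip; (ii) 0.85 R_nwl + 1.5 R_nwt = 366.9 kip.
R_n = max = 366.9 kip [governs: (ii)]; R_n/Ω = 183.5 kip.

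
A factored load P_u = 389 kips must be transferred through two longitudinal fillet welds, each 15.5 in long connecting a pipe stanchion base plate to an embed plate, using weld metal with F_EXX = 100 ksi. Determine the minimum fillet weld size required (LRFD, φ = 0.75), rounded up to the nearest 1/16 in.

w = 7/16 in

Total weld length L = 31 in.
Required throat t_e = P_u / (φ × 0.6 F_EXX × L) = 389 / (0.75 × 0.6 × 100 × 31) = 0.2789 in.
Required leg w = t_e / 0.707 = 0.3944 in → use 7/16 in.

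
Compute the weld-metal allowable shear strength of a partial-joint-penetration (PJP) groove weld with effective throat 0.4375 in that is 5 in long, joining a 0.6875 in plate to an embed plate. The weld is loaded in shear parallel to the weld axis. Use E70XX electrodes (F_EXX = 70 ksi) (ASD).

R_n/Ω ≈ 45.9 kips

Effective throat (given) t_e = 0.4375 in.
A_we = 0.4375 × 5 = 2.188 in².
F_nw = 0.6 F_EXX = 42 ksi.
R_n/Ω = (42 × 2.188) / 2.0 = 45.94 kips.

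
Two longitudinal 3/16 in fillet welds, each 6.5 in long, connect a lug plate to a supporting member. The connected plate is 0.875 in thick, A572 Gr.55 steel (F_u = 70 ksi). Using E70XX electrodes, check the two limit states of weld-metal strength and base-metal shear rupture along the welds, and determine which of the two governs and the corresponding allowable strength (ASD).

E70XX → F_EXX = 70 ksi.
t_e = 0.707 × 0.1875 = 0.1326 in; L = 13 in.
Weld metal: R_n/Ω = (1/2.0) × 0.6 × 70 × 0.1326 × 13 = 36.19 kips.
Base metal (shear rupture): R_n/Ω = (1/2.0) × 0.6 × 70 × 0.875 × 13 = 238.9 kips.
Governing: weld metal.

R_n/Ω ≈ 36.2 kips (weld metal governs)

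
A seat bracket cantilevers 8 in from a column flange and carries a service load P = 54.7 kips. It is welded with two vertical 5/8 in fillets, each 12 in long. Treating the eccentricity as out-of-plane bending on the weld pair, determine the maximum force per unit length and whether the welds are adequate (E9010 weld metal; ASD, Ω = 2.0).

f_max ≈ 9.4 kip/in; adequate

E90XX → F_EXX = 90 ksi.
L_w = 2 × 12 = 24 in; section modulus (unit throat) S = 2 × L²/6 = 48 in².
Direct shear f_v = P/L_w = 54.7/24 = 2.279 kip/in.
Moment M = P × e = 54.7 × 8 = 437.6 kip·in; bending f_b = M/S = 9.117 kip/in.
f_max = √(f_v² + f_b²) = √(2.279² + 9.117²) = 9.397 kip/in.
r_n/Ω = (1/2.0) × 0.6 × 90 × (0.707 × 0.625) = 11.93 kip/in → adequate.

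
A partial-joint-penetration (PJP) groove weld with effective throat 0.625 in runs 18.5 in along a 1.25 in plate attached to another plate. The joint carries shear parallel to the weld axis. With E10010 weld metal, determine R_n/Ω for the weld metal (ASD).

R_n/Ω ≈ 347 kip

E100XX → F_EXX = 100 ksi.
Effective throat (given) t_e = 0.625 in.
A_we = 0.625 × 18.5 = 11.56 in².
F_nw = 0.6 F_EXX = 60 ksi.
R_n/Ω = (60 × 11.56) / 2.0 = 346.9 kip.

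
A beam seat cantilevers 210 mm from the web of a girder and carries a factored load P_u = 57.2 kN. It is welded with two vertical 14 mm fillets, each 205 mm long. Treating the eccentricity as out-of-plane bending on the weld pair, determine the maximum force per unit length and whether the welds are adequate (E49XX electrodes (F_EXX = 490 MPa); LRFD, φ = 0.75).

f_max ≈ 869 N/mm; adequate

L_w = 2 × 205 = 410 mm; section modulus (unit throat) S = 2 × L²/6 = 14010 mm².
Direct shear f_v = P/L_w = 57.2×10³/410 = 139.5 N/mm.
Moment M = P × e = 57.2×10³ × 210 = 12012000 N·mm; bending f_b = M/S = 857.5 N/mm.
f_max = √(f_v² + f_b²) = √(139.5² + 857.5²) = 868.8 N/mm.
φr_n = 0.75 × 0.6 × 490 × (0.707 × 14) = 2183 N/mm → adequate.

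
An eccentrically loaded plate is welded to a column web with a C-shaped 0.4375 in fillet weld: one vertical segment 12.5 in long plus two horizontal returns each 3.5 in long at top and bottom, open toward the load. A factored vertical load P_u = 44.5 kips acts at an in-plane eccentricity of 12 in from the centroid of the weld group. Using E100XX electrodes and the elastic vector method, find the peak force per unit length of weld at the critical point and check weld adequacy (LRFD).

E100XX → F_EXX = 100 ksi.
Total weld length L_w = 19.5 in. Treat welds as unit-width lines.
Centroid: x̄ = 2×3.5×1.75 / 19.5 = 0.6282 in from the vertical weld.
Polar moment about centroid: J = I_x + I_y = [12.5³/12 + 2×3.5×6.25²] + [12.5×0.6282² + 2(3.5³/12 + 3.5×1.122²)] = 457.1 in³.
Direct shear f_v = P/L_w = 44.5 / 19.5 = 2.282 kip/in (vertical).
Torsion M = P·e = 44.5 × 12 = 534 kip·in.
Critical point at (x, y) = (2.872, 6.25) from centroid. f_tx = M·y/J = 7.302 kip/in; f_ty = M·x/J = 3.355 kip/in.
Resultant f_max = √[f_tx² + (f_v + f_ty)²] = √[7.302² + (2.282 + 3.355)²] = 9.225 kip/in.
Capacity per unit length: φr_n = 0.75 × 0.6 × 100 × (0.707 × 0.4375) = 13.92 kip/in.
9.225 ≤ 13.92 → adequate.

f_max ≈ 9.22 kip/in; adequate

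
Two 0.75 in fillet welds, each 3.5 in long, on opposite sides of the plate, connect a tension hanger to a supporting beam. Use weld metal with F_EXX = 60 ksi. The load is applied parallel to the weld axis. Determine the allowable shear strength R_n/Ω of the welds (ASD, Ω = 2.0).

Effective throat t_e = 0.707 × 0.75 = 0.5302 in.
Total length L = 7 in; A_we = 0.5302 × 7 = 3.712 in².
F_nw = 0.6 F_EXX = 0.6 × 60 = 36 ksi.
R_n = 36 × 3.712 = 133.6 kips; R_n/Ω = 133.6/2.0 = 66.81 kips.

R_n/Ω ≈ 66.8 kips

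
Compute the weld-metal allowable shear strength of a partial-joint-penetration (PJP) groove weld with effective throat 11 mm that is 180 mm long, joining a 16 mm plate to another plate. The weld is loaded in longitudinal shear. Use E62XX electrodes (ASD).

E62XX → F_EXX = 620 MPa.
Effective throat (given) t_e = 11 mm.
A_we = 11 × 180 = 1980 mm².
F_nw = 0.6 F_EXX = 372 MPa.
R_n/Ω = (372 × 1980) / 2.0 × 10⁻³ = 368.3 kN.

R_n/Ω ≈ 368 kN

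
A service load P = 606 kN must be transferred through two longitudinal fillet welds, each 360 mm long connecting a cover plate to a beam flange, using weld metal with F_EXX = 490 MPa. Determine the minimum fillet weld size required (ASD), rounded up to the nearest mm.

w = 9 mm

Total weld length L = 720 mm.
Required throat t_e = P × Ω / (0.6 F_EXX × L) = 606 × 2.0 / (0.6 × 490 × 720 × 10⁻³) = 5.726 mm.
Required leg w = t_e / 0.707 = 8.098 mm → use 9 mm.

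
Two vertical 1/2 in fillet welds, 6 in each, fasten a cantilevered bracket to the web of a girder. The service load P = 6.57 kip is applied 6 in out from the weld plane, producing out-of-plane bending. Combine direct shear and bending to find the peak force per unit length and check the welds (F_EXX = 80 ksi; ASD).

f_max ≈ 3.33 kip/in; adequate

L_w = 2 × 6 = 12 in; section modulus (unit throat) S = 2 × L²/6 = 12 in².
Direct shear f_v = P/L_w = 6.57/12 = 0.5475 kip/in.
Moment M = P × e = 6.57 × 6 = 39.42 kip·in; bending f_b = M/S = 3.285 kip/in.
f_max = √(f_v² + f_b²) = √(0.5475² + 3.285²) = 3.33 kip/in.
r_n/Ω = (1/2.0) × 0.6 × 80 × (0.707 × 0.5) = 8.484 kip/in → adequate.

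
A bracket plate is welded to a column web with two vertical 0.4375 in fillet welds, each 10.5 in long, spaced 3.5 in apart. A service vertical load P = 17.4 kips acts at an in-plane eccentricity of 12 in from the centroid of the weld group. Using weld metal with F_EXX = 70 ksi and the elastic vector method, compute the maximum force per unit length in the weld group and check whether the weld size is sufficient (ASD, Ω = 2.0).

Total weld length L_w = 21 in. Treat welds as unit-width lines.
Polar moment about centroid: J = 2[d³/12 + d(b/2)²] = 2[10.5³/12 + 10.5×1.75²] = 257.2 in³.
Direct shear f_v = P/L_w = 17.4 / 21 = 0.8286 kip/in (vertical).
Torsion M = P·e = 17.4 × 12 = 208.8 kip·in.
Critical point at (x, y) = (1.75, 5.25) from centroid. f_tx = M·y/J = 4.261 kip/in; f_ty = M·x/J = 1.42 kip/in.
Resultant f_max = √[f_tx² + (f_v + f_ty)²] = √[4.261² + (0.8286 + 1.42)²] = 4.818 kip/in.
Capacity per unit length: r_n/Ω = (1/2.0) × 0.6 × 70 × (0.707 × 0.4375) = 6.496 kip/in.
4.818 ≤ 6.496 → adequate.

f_max ≈ 4.82 kip/in; adequate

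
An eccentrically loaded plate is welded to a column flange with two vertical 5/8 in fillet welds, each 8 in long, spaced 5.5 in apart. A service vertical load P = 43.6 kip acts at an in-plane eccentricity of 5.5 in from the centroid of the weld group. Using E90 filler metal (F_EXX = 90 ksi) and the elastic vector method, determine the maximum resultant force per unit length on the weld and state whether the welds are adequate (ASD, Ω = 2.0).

Total weld length L_w = 16 in. Treat welds as unit-width lines.
Polar moment about centroid: J = 2[d³/12 + d(b/2)²] = 2[8³/12 + 8×2.75²] = 206.3 in³.
Direct shear f_v = P/L_w = 43.6 / 16 = 2.725 kip/in (vertical).
Torsion M = P·e = 43.6 × 5.5 = 239.8 kip·in.
Critical point at (x, y) = (2.75, 4) from centroid. f_tx = M·y/J = 4.649 kip/in; f_ty = M·x/J = 3.196 kip/in.
Resultant f_max = √[f_tx² + (f_v + f_ty)²] = √[4.649² + (2.725 + 3.196)²] = 7.528 kip/in.
Capacity per unit length: r_n/Ω = (1/2.0) × 0.6 × 90 × (0.707 × 0.625) = 11.93 kip/in.
7.528 ≤ 11.93 → adequate.

f_max ≈ 7.53 kip/in; adequate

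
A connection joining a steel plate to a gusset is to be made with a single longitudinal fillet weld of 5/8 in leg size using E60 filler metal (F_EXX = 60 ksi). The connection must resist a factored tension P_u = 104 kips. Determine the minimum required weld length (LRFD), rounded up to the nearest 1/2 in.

Throat t_e = 0.707 × 0.625 = 0.4419 in.
φr_n = 0.75 × 0.6 × 60 × 0.4419 = 11.93 kips/in.
L_req = P_u / φr_n = 104 / 11.93 = 8.717 in total.
Round up → use L = 9 in.

L = 9 in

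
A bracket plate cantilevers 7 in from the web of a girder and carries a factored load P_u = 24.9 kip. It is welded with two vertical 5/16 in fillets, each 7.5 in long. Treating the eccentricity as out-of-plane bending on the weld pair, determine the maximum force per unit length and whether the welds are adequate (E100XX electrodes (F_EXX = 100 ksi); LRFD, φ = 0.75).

L_w = 2 × 7.5 = 15 in; section modulus (unit throat) S = 2 × L²/6 = 18.75 in².
Direct shear f_v = P/L_w = 24.9/15 = 1.66 kip/in.
Moment M = P × e = 24.9 × 7 = 174.3 kip·in; bending f_b = M/S = 9.296 kip/in.
f_max = √(f_v² + f_b²) = √(1.66² + 9.296²) = 9.443 kip/in.
φr_n = 0.75 × 0.6 × 100 × (0.707 × 0.3125) = 9.942 kip/in → adequate.

f_max ≈ 9.44 kip/in; adequate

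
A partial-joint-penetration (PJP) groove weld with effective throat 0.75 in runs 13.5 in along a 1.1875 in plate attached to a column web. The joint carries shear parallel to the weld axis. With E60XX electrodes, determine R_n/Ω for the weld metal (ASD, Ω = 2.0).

E60XX → F_EXX = 60 ksi.
Effective throat (given) t_e = 0.75 in.
A_we = 0.75 × 13.5 = 10.12 in².
F_nw = 0.6 F_EXX = 36 ksi.
R_n/Ω = (36 × 10.12) / 2.0 = 182.2 kip.

R_n/Ω ≈ 182 kip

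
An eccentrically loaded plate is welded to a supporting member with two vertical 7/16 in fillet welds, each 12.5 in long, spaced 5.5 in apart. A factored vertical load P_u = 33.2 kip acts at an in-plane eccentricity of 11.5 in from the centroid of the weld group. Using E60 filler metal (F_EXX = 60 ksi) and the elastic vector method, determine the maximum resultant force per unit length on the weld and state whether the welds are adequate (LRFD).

f_max ≈ 5.73 kip/in; adequate

Total weld length L_w = 25 in. Treat welds as unit-width lines.
Polar moment about centroid: J = 2[d³/12 + d(b/2)²] = 2[12.5³/12 + 12.5×2.75²] = 514.6 in³.
Direct shear f_v = P/L_w = 33.2 / 25 = 1.328 kip/in (vertical).
Torsion M = P·e = 33.2 × 11.5 = 381.8 kip·in.
Critical point at (x, y) = (2.75, 6.25) from centroid. f_tx = M·y/J = 4.637 kip/in; f_ty = M·x/J = 2.04 kip/in.
Resultant f_max = √[f_tx² + (f_v + f_ty)²] = √[4.637² + (1.328 + 2.04)²] = 5.732 kip/in.
Capacity per unit length: φr_n = 0.75 × 0.6 × 60 × (0.707 × 0.4375) = 8.351 kip/in.
5.732 ≤ 8.351 → adequate.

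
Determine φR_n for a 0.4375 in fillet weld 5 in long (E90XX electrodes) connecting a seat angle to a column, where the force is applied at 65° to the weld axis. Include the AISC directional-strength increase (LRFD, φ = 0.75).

E90XX → F_EXX = 90 ksi.
t_e = 0.707 × 0.4375 = 0.3093 in; A_we = 0.3093 × 5 = 1.547 in².
Directional factor: 1.0 + 0.5 sin^1.5(65°) = 1.431.
F_nw = 0.6 × 90 × 1.431 = 77.3 ksi.
φR_n = 0.75 × 77.3 × 1.547 = 89.66 kips.

φR_n ≈ 89.7 kips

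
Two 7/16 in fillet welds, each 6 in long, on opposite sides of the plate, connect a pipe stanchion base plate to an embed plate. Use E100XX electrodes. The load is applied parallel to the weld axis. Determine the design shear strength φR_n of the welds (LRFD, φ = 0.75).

E100XX → F_EXX = 100 ksi.
Effective throat t_e = 0.707 × 0.4375 = 0.3093 in.
Total length L = 12 in; A_we = 0.3093 × 12 = 3.712 in².
F_nw = 0.6 F_EXX = 0.6 × 100 = 60 ksi.
φR_n = 0.75 × 60 × 3.712 = 167 kips.

φR_n ≈ 167 kips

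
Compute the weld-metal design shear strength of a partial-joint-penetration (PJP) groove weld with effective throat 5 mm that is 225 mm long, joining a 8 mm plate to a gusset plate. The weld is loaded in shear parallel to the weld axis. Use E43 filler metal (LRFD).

E43XX → F_EXX = 430 MPa.
Effective throat (given) t_e = 5 mm.
A_we = 5 × 225 = 1125 mm².
F_nw = 0.6 F_EXX = 258 MPa.
φR_n = 0.75 × 258 × 1125 × 10⁻³ = 217.7 kN.

φR_n ≈ 218 kN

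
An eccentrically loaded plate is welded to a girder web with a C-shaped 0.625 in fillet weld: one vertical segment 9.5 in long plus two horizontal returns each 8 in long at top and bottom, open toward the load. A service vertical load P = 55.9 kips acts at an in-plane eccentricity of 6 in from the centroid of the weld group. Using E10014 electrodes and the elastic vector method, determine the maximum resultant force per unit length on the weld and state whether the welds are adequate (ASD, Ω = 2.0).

E100XX → F_EXX = 100 ksi.
Total weld length L_w = 25.5 in. Treat welds as unit-width lines.
Centroid: x̄ = 2×8×4 / 25.5 = 2.51 in from the vertical weld.
Polar moment about centroid: J = I_x + I_y = [9.5³/12 + 2×8×4.75²] + [9.5×2.51² + 2(8³/12 + 8×1.49²)] = 613.2 in³.
Direct shear f_v = P/L_w = 55.9 / 25.5 = 2.192 kip/in (vertical).
Torsion M = P·e = 55.9 × 6 = 335.4 kip·in.
Critical point at (x, y) = (5.49, 4.75) from centroid. f_tx = M·y/J = 2.598 kip/in; f_ty = M·x/J = 3.003 kip/in.
Resultant f_max = √[f_tx² + (f_v + f_ty)²] = √[2.598² + (2.192 + 3.003)²] = 5.809 kip/in.
Capacity per unit length: r_n/Ω = (1/2.0) × 0.6 × 100 × (0.707 × 0.625) = 13.26 kip/in.
5.809 ≤ 13.26 → adequate.

f_max ≈ 5.81 kip/in; adequate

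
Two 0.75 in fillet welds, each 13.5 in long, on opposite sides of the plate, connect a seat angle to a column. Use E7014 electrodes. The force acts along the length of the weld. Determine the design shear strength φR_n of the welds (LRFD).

φR_n ≈ 451 kip

E70XX → F_EXX = 70 ksi.
Effective throat t_e = 0.707 × 0.75 = 0.5302 in.
Total length L = 27 in; A_we = 0.5302 × 27 = 14.32 in².
F_nw = 0.6 F_EXX = 0.6 × 70 = 42 ksi.
φR_n = 0.75 × 42 × 14.32 = 451 kip.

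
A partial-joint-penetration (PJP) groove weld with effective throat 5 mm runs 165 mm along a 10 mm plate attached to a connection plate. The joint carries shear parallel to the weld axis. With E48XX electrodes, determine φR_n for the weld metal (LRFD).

φR_n ≈ 178 kN

E48XX → F_EXX = 480 MPa.
Effective throat (given) t_e = 5 mm.
A_we = 5 × 165 = 825 mm².
F_nw = 0.6 F_EXX = 288 MPa.
φR_n = 0.75 × 288 × 825 × 10⁻³ = 178.2 kN.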